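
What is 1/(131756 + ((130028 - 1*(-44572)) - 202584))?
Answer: 1/103772 ≈ 9.6365e-6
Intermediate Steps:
1/(131756 + ((130028 - 1*(-44572)) - 202584)) = 1/(131756 + ((130028 + 44572) - 202584)) = 1/(131756 + (174600 - 202584)) = 1/(131756 - 27984) = 1/103772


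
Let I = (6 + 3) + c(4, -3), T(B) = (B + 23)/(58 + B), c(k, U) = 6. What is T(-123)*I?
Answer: 300/13 ≈ 23.077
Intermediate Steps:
T(B) = (23 + B)/(58 + B)
I = 15 (I = (6 + 3) + 6 = 9 + 6 = 15)
T(-123)*I = ((23 - 123)/(58 - 123))*15 = (-100/(-65))*15 = -1/65*(-100)*15 = (20/13)*15 = 300/13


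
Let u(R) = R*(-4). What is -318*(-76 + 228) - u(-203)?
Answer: -49148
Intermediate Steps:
u(R) = -4*R
-318*(-76 + 228) - u(-203) = -318*(-76 + 228) - (-4)*(-203) = -318*152 - 1*812 = -48336 - 812 = -49148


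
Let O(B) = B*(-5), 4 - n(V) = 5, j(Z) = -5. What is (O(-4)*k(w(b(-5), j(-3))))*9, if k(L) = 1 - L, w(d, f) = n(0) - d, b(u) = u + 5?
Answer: 360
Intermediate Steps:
n(V) = -1 (n(V) = 4 - 1*5 = 4 - 5 = -1)
b(u) = 5 + u
O(B) = -5*B
w(d, f) = -1 - d
(O(-4)*k(w(b(-5), j(-3))))*9 = ((-5*(-4))*(1 - (-1 - (5 - 5))))*9 = (20*(1 - (-1 - 1*0)))*9 = (20*(1 - (-1 + 0)))*9 = (20*(1 - 1*(-1)))*9 = (20*(1 + 1))*9 = (20*2)*9 = 40*9 = 360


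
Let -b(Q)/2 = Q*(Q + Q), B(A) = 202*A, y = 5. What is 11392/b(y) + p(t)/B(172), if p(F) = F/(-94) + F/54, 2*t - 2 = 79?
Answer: -4650692489/40824200 ≈ -113.92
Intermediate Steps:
t = 81/2 (t = 1 + (1/2)*79 = 1 + 79/2 = 81/2 ≈ 40.500)
p(F) = 10*F/1269 (p(F) = F*(-1/94) + F*(1/54) = -F/94 + F/54 = 10*F/1269)
b(Q) = -4*Q**2 (b(Q) = -2*Q*(Q + Q) = -2*Q*2*Q = -4*Q**2)
11392/b(y) + p(t)/B(172) = 11392/((-4*5**2)) + ((10/1269)*(81/2))/((202*172)) = 11392/((-4*25)) + (15/47)/34744 = 11392/(-100) + (15/47)*(1/34744) = 11392*(-1/100) + 15/1632968 = -2848/25 + 15/1632968 = -4650692489/40824200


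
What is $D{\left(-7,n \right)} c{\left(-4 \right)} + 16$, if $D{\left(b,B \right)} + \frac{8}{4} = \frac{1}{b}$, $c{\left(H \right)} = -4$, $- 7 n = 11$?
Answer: $\frac{172}{7} \approx 24.571$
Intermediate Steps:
$n = - \frac{11}{7}$ ($n = \left(- \frac{1}{7}\right) 11 = - \frac{11}{7} \approx -1.5714$)
$D{\left(b,B \right)} = -2 + \frac{1}{b}$
$D{\left(-7,n \right)} c{\left(-4 \right)} + 16 = \left(-2 + \frac{1}{-7}\right) \left(-4\right) + 16 = \left(-2 - \frac{1}{7}\right) \left(-4\right) + 16 = \left(- \frac{15}{7}\right) \left(-4\right) + 16 = \frac{60}{7} + 16 = \frac{172}{7}$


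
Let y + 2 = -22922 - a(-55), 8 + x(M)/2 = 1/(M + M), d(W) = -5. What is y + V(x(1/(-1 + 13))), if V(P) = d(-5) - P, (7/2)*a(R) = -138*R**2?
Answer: 674425/7 ≈ 96346.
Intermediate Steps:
a(R) = -276*R**2/7 (a(R) = 2*(-138*R**2)/7 = -276*R**2/7)
x(M) = -16 + 1/M (x(M) = -16 + 2/(M + M) = -16 + 2/((2*M)) = -16 + 2*(1/(2*M)) = -16 + 1/M)
V(P) = -5 - P
y = 674432/7 (y = -2 + (-22922 - (-276)*(-55)**2/7) = -2 + (-22922 - (-276)*3025/7) = -2 + (-22922 - 1*(-834900/7)) = -2 + (-22922 + 834900/7) = -2 + 674446/7 = 674432/7 ≈ 96347.)
y + V(x(1/(-1 + 13))) = 674432/7 + (-5 - (-16 + 1/(1/(-1 + 13)))) = 674432/7 + (-5 - (-16 + 1/(1/12))) = 674432/7 + (-5 - (-16 + 12)) = 674432/7 + (-5 - 1*(-4)) = 674432/7 + (-5 + 4) = 674432/7 - 1 = 674425/7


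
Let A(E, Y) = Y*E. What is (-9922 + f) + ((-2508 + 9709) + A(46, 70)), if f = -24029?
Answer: -23530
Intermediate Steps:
A(E, Y) = E*Y
(-9922 + f) + ((-2508 + 9709) + A(46, 70)) = (-9922 - 24029) + ((-2508 + 9709) + 46*70) = -33951 + (7201 + 3220) = -33951 + 10421 = -23530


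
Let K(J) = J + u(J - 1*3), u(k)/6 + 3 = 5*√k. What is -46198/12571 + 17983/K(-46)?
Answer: -4173668390/151467979 - 1888215*I/24098 ≈ -27.555 - 78.356*I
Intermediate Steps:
u(k) = -18 + 30*√k (u(k) = -18 + 6*(5*√k) = -18 + 30*√k)
K(J) = -18 + J + 30*√(-3 + J) (K(J) = J + (-18 + 30*√(J - 1*3)) = J + (-18 + 30*√(J - 3)) = J + (-18 + 30*√(-3 + J)) = -18 + J + 30*√(-3 + J))
-46198/12571 + 17983/K(-46) = -46198/12571 + 17983/(-18 - 46 + 30*√(-3 - 46)) = -46198*1/12571 + 17983/(-18 - 46 + 30*√(-49)) = -46198/12571 + 17983/(-18 - 46 + 30*(7*I)) = -46198/12571 + 17983/(-18 - 46 + 210*I) = -46198/12571 + 17983/(-64 + 210*I) = -46198/12571 + 17983*((-64 - 210*I)/48196) = -46198/12571 + 17983*(-64 - 210*I)/48196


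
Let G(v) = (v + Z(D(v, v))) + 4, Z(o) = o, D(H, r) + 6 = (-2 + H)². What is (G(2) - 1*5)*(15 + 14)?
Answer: -145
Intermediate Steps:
D(H, r) = -6 + (-2 + H)²
G(v) = -2 + v + (-2 + v)² (G(v) = (v + (-6 + (-2 + v)²)) + 4 = (-6 + v + (-2 + v)²) + 4 = -2 + v + (-2 + v)²)
(G(2) - 1*5)*(15 + 14) = ((-2 + 2 + (-2 + 2)²) - 1*5)*(15 + 14) = ((-2 + 2 + 0²) - 5)*29 = ((-2 + 2 + 0) - 5)*29 = (0 - 5)*29 = -5*29 = -145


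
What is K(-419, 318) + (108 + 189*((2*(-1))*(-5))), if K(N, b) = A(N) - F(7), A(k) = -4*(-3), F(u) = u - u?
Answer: 2010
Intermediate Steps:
F(u) = 0
A(k) = 12
K(N, b) = 12 (K(N, b) = 12 - 1*0 = 12 + 0 = 12)
K(-419, 318) + (108 + 189*((2*(-1))*(-5))) = 12 + (108 + 189*((2*(-1))*(-5))) = 12 + (108 + 189*(-2*(-5))) = 12 + (108 + 189*10) = 12 + (108 + 1890) = 12 + 1998 = 2010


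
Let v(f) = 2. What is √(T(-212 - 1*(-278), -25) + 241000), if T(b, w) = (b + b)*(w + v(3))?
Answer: 2*√59491 ≈ 487.82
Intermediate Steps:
T(b, w) = 2*b*(2 + w) (T(b, w) = (b + b)*(w + 2) = (2*b)*(2 + w) = 2*b*(2 + w))
√(T(-212 - 1*(-278), -25) + 241000) = √(2*(-212 - 1*(-278))*(2 - 25) + 241000) = √(2*(-212 + 278)*(-23) + 241000) = √(2*66*(-23) + 241000) = √(-3036 + 241000) = √237964 = 2*√59491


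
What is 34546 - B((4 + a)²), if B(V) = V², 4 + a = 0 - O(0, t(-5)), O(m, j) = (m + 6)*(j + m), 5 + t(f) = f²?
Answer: -207325454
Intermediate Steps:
t(f) = -5 + f²
O(m, j) = (6 + m)*(j + m)
a = -124 (a = -4 + (0 - (0² + 6*(-5 + (-5)²) + 6*0 + (-5 + (-5)²)*0)) = -4 + (0 - (0 + 6*(-5 + 25) + 0 + (-5 + 25)*0)) = -4 + (0 - (0 + 6*20 + 0 + 20*0)) = -4 + (0 - (0 + 120 + 0 + 0)) = -4 + (0 - 1*120) = -4 + (0 - 120) = -4 - 120 = -124)
34546 - B((4 + a)²) = 34546 - ((4 - 124)²)² = 34546 - ((-120)²)² = 34546 - 1*14400² = 34546 - 1*207360000 = 34546 - 207360000 = -207325454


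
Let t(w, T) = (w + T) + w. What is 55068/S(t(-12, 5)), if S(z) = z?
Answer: -55068/19 ≈ -2898.3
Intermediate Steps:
t(w, T) = T + 2*w (t(w, T) = (T + w) + w = T + 2*w)
55068/S(t(-12, 5)) = 55068/(5 + 2*(-12)) = 55068/(5 - 24) = 55068/(-19) = 55068*(-1/19) = -55068/19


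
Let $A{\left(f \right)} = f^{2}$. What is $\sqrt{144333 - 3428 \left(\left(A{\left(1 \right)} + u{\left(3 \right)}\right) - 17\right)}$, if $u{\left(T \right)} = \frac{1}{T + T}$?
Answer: $\frac{\sqrt{1787487}}{3} \approx 445.66$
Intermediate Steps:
$u{\left(T \right)} = \frac{1}{2 T}$
$\sqrt{144333 - 3428 \left(\left(A{\left(1 \right)} + u{\left(3 \right)}\right) - 17\right)} = \sqrt{144333 - 3428 \left(\left(1^{2} + \frac{1}{2 \cdot 3}\right) - 17\right)} = \sqrt{144333 - 3428 \left(\left(1 + \frac{1}{2} \cdot \frac{1}{3}\right) - 17\right)} = \sqrt{144333 - 3428 \left(\left(1 + \frac{1}{6}\right) - 17\right)} = \sqrt{144333 - 3428 \left(\frac{7}{6} - 17\right)} = \sqrt{144333 - - \frac{162830}{3}} = \sqrt{144333 + \frac{162830}{3}} = \sqrt{\frac{595829}{3}} = \frac{\sqrt{1787487}}{3}$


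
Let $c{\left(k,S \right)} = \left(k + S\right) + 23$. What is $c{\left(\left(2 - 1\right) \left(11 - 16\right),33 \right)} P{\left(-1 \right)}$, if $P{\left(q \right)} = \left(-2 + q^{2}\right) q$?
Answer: $51$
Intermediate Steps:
$c{\left(k,S \right)} = 23 + S + k$ ($c{\left(k,S \right)} = \left(S + k\right) + 23 = 23 + S + k$)
$P{\left(q \right)} = q \left(-2 + q^{2}\right)$
$c{\left(\left(2 - 1\right) \left(11 - 16\right),33 \right)} P{\left(-1 \right)} = \left(23 + 33 + \left(2 - 1\right) \left(11 - 16\right)\right) \left(- (-2 + \left(-1\right)^{2})\right) = \left(23 + 33 + 1 \left(-5\right)\right) \left(- (-2 + 1)\right) = \left(23 + 33 - 5\right) \left(\left(-1\right) \left(-1\right)\right) = 51 \cdot 1 = 51$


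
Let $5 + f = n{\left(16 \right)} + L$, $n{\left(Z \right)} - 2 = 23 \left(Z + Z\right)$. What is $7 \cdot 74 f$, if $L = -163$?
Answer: $295260$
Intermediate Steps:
$n{\left(Z \right)} = 2 + 46 Z$ ($n{\left(Z \right)} = 2 + 23 \left(Z + Z\right) = 2 + 23 \cdot 2 Z = 2 + 46 Z$)
$f = 570$ ($f = -5 + \left(\left(2 + 46 \cdot 16\right) - 163\right) = -5 + \left(\left(2 + 736\right) - 163\right) = -5 + \left(738 - 163\right) = -5 + 575 = 570$)
$7 \cdot 74 f = 7 \cdot 74 \cdot 570 = 518 \cdot 570 = 295260$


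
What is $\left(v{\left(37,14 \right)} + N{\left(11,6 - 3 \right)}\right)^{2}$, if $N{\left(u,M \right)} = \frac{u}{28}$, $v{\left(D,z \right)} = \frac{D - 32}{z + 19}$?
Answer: $\frac{253009}{853776} \approx 0.29634$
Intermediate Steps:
$v{\left(D,z \right)} = \frac{-32 + D}{19 + z}$
$N{\left(u,M \right)} = \frac{u}{28}$ ($N{\left(u,M \right)} = u \frac{1}{28} = \frac{u}{28}$)
$\left(v{\left(37,14 \right)} + N{\left(11,6 - 3 \right)}\right)^{2} = \left(\frac{-32 + 37}{19 + 14} + \frac{1}{28} \cdot 11\right)^{2} = \left(\frac{1}{33} \cdot 5 + \frac{11}{28}\right)^{2} = \left(\frac{5}{33} + \frac{11}{28}\right)^{2} = \left(\frac{503}{924}\right)^{2} = \frac{253009}{853776}$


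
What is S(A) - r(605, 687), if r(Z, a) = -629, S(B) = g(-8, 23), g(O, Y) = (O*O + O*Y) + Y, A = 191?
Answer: 532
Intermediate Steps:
g(O, Y) = Y + O**2 + O*Y (g(O, Y) = (O**2 + O*Y) + Y = Y + O**2 + O*Y)
S(B) = -97 (S(B) = 23 + (-8)**2 - 8*23 = 23 + 64 - 184 = -97)
S(A) - r(605, 687) = -97 - 1*(-629) = -97 + 629 = 532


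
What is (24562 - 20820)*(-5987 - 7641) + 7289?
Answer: -50988687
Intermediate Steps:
(24562 - 20820)*(-5987 - 7641) + 7289 = 3742*(-13628) + 7289 = -50995976 + 7289 = -50988687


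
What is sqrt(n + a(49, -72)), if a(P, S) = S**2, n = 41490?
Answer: 3*sqrt(5186) ≈ 216.04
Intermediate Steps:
sqrt(n + a(49, -72)) = sqrt(41490 + (-72)**2) = sqrt(41490 + 5184) = sqrt(46674) = 3*sqrt(5186)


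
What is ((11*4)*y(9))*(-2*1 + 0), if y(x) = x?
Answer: -792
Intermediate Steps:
((11*4)*y(9))*(-2*1 + 0) = ((11*4)*9)*(-2*1 + 0) = (44*9)*(-2 + 0) = 396*(-2) = -792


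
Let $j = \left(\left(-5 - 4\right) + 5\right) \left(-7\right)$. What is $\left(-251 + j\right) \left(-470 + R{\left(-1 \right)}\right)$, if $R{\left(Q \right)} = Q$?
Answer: $105033$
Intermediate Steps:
$j = 28$ ($j = \left(\left(-5 - 4\right) + 5\right) \left(-7\right) = \left(-9 + 5\right) \left(-7\right) = \left(-4\right) \left(-7\right) = 28$)
$\left(-251 + j\right) \left(-470 + R{\left(-1 \right)}\right) = \left(-251 + 28\right) \left(-470 - 1\right) = \left(-223\right) \left(-471\right) = 105033$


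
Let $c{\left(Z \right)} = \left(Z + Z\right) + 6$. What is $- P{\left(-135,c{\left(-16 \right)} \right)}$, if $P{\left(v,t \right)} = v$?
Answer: $135$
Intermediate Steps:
$c{\left(Z \right)} = 6 + 2 Z$ ($c{\left(Z \right)} = 2 Z + 6 = 6 + 2 Z$)
$- P{\left(-135,c{\left(-16 \right)} \right)} = \left(-1\right) \left(-135\right) = 135$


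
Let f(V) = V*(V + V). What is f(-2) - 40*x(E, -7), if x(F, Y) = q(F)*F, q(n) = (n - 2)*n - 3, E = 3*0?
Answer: 8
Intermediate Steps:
E = 0
q(n) = -3 + n*(-2 + n) (q(n) = (-2 + n)*n - 3 = n*(-2 + n) - 3 = -3 + n*(-2 + n))
f(V) = 2*V**2 (f(V) = V*(2*V) = 2*V**2)
x(F, Y) = F*(-3 + F**2 - 2*F) (x(F, Y) = (-3 + F**2 - 2*F)*F = F*(-3 + F**2 - 2*F))
f(-2) - 40*x(E, -7) = 2*(-2)**2 - 0*(-3 + 0**2 - 2*0) = 2*4 - 0*(-3 + 0 + 0) = 8 - 0*(-3) = 8 - 40*0 = 8 + 0 = 8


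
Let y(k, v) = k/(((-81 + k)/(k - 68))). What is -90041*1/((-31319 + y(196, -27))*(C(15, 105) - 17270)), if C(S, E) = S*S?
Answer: -295849/1741802739 ≈ -0.00016985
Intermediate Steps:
C(S, E) = S²
y(k, v) = k*(-68 + k)/(-81 + k) (y(k, v) = k/(((-81 + k)/(-68 + k))) = k*((-68 + k)/(-81 + k)) = k*(-68 + k)/(-81 + k))
-90041*1/((-31319 + y(196, -27))*(C(15, 105) - 17270)) = -90041*1/((-31319 + 196*(-68 + 196)/(-81 + 196))*(15² - 17270)) = -90041*1/((-31319 + 196*128/115)*(225 - 17270)) = -90041*(-1/(17045*(-31319 + 196*(1/115)*128))) = -90041*(-1/(17045*(-31319 + 25088/115))) = -90041/((-3576597/115*(-17045))) = -90041/12192619173/23 = -90041*23/12192619173 = -295849/1741802739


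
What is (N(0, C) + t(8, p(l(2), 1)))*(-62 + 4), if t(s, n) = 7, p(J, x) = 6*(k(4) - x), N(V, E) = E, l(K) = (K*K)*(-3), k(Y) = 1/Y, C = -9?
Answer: 116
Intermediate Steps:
k(Y) = 1/Y
l(K) = -3*K² (l(K) = K²*(-3) = -3*K²)
p(J, x) = 3/2 - 6*x (p(J, x) = 6*(1/4 - x) = 6*(¼ - x) = 3/2 - 6*x)
(N(0, C) + t(8, p(l(2), 1)))*(-62 + 4) = (-9 + 7)*(-62 + 4) = -2*(-58) = 116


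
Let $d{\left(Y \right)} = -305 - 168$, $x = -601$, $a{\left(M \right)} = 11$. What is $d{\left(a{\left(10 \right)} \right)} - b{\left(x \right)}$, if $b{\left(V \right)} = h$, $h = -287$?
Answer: $-186$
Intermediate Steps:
$d{\left(Y \right)} = -473$
$b{\left(V \right)} = -287$
$d{\left(a{\left(10 \right)} \right)} - b{\left(x \right)} = -473 - -287 = -473 + 287 = -186$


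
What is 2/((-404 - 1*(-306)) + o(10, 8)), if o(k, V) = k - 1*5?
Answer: -2/93 ≈ -0.021505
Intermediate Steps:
o(k, V) = -5 + k (o(k, V) = k - 5 = -5 + k)
2/((-404 - 1*(-306)) + o(10, 8)) = 2/((-404 - 1*(-306)) + (-5 + 10)) = 2/((-404 + 306) + 5) = 2/(-98 + 5) = 2/(-93) = 2*(-1/93) = -2/93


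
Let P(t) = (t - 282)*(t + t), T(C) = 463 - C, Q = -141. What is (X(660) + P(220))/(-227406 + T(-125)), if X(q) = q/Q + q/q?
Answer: 1282333/10660446 ≈ 0.12029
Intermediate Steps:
P(t) = 2*t*(-282 + t) (P(t) = (-282 + t)*(2*t) = 2*t*(-282 + t))
X(q) = 1 - q/141 (X(q) = q/(-141) + q/q = q*(-1/141) + 1 = -q/141 + 1 = 1 - q/141)
(X(660) + P(220))/(-227406 + T(-125)) = ((1 - 1/141*660) + 2*220*(-282 + 220))/(-227406 + (463 - 1*(-125))) = ((1 - 220/47) + 2*220*(-62))/(-227406 + (463 + 125)) = (-173/47 - 27280)/(-227406 + 588) = -1282333/47/(-226818) = -1282333/47*(-1/226818) = 1282333/10660446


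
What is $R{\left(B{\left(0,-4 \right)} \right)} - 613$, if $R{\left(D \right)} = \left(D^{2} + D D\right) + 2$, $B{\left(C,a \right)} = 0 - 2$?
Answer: $-603$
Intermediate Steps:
$B{\left(C,a \right)} = -2$ ($B{\left(C,a \right)} = 0 - 2 = -2$)
$R{\left(D \right)} = 2 + 2 D^{2}$ ($R{\left(D \right)} = \left(D^{2} + D^{2}\right) + 2 = 2 D^{2} + 2 = 2 + 2 D^{2}$)
$R{\left(B{\left(0,-4 \right)} \right)} - 613 = \left(2 + 2 \left(-2\right)^{2}\right) - 613 = \left(2 + 2 \cdot 4\right) - 613 = \left(2 + 8\right) - 613 = 10 - 613 = -603$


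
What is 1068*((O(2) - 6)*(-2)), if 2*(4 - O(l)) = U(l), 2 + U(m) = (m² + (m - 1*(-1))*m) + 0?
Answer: 12816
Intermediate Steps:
U(m) = -2 + m² + m*(1 + m) (U(m) = -2 + ((m² + (m - 1*(-1))*m) + 0) = -2 + ((m² + (m + 1)*m) + 0) = -2 + ((m² + (1 + m)*m) + 0) = -2 + ((m² + m*(1 + m)) + 0) = -2 + (m² + m*(1 + m)) = -2 + m² + m*(1 + m))
O(l) = 5 - l² - l/2 (O(l) = 4 - (-2 + l + 2*l²)/2 = 4 + (1 - l² - l/2) = 5 - l² - l/2)
1068*((O(2) - 6)*(-2)) = 1068*(((5 - 1*2² - ½*2) - 6)*(-2)) = 1068*(((5 - 1*4 - 1) - 6)*(-2)) = 1068*(((5 - 4 - 1) - 6)*(-2)) = 1068*((0 - 6)*(-2)) = 1068*(-6*(-2)) = 1068*12 = 12816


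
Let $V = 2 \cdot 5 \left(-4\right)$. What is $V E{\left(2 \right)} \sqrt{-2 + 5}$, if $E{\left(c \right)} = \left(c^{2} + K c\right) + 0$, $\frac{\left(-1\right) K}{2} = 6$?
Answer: $800 \sqrt{3} \approx 1385.6$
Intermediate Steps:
$K = -12$ ($K = \left(-2\right) 6 = -12$)
$E{\left(c \right)} = c^{2} - 12 c$ ($E{\left(c \right)} = \left(c^{2} - 12 c\right) + 0 = c^{2} - 12 c$)
$V = -40$ ($V = 10 \left(-4\right) = -40$)
$V E{\left(2 \right)} \sqrt{-2 + 5} = - 40 \cdot 2 \left(-12 + 2\right) \sqrt{-2 + 5} = - 40 \cdot 2 \left(-10\right) \sqrt{3} = \left(-40\right) \left(-20\right) \sqrt{3} = 800 \sqrt{3}$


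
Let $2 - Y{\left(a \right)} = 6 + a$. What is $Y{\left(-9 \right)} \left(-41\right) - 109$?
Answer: $-314$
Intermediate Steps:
$Y{\left(a \right)} = -4 - a$ ($Y{\left(a \right)} = 2 - \left(6 + a\right) = -4 - a$)
$Y{\left(-9 \right)} \left(-41\right) - 109 = \left(-4 - -9\right) \left(-41\right) - 109 = \left(-4 + 9\right) \left(-41\right) - 109 = 5 \left(-41\right) - 109 = -205 - 109 = -314$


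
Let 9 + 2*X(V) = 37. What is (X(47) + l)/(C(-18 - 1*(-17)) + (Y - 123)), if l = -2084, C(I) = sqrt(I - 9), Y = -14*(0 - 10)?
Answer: -1530/13 + 90*I*sqrt(10)/13 ≈ -117.69 + 21.893*I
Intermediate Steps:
Y = 140 (Y = -14*(-10) = 140)
C(I) = sqrt(-9 + I)
X(V) = 14 (X(V) = -9/2 + (1/2)*37 = -9/2 + 37/2 = 14)
(X(47) + l)/(C(-18 - 1*(-17)) + (Y - 123)) = (14 - 2084)/(sqrt(-9 + (-18 - 1*(-17))) + (140 - 123)) = -2070/(sqrt(-9 + (-18 + 17)) + 17) = -2070/(sqrt(-9 - 1) + 17) = -2070/(sqrt(-10) + 17) = -2070/(I*sqrt(10) + 17) = -2070/(17 + I*sqrt(10))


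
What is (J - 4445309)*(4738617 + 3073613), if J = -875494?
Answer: -41567336820690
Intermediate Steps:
(J - 4445309)*(4738617 + 3073613) = (-875494 - 4445309)*(4738617 + 3073613) = -5320803*7812230 = -41567336820690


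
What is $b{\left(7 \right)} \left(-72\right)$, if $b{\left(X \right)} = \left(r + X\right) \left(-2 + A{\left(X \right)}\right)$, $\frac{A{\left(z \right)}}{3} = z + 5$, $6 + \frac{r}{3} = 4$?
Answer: $-2448$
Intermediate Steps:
$r = -6$ ($r = -18 + 3 \cdot 4 = -18 + 12 = -6$)
$A{\left(z \right)} = 15 + 3 z$ ($A{\left(z \right)} = 3 \left(z + 5\right) = 3 \left(5 + z\right) = 15 + 3 z$)
$b{\left(X \right)} = \left(-6 + X\right) \left(13 + 3 X\right)$ ($b{\left(X \right)} = \left(-6 + X\right) \left(-2 + \left(15 + 3 X\right)\right) = \left(-6 + X\right) \left(13 + 3 X\right)$)
$b{\left(7 \right)} \left(-72\right) = \left(-78 - 35 + 3 \cdot 7^{2}\right) \left(-72\right) = \left(-78 - 35 + 3 \cdot 49\right) \left(-72\right) = \left(-78 - 35 + 147\right) \left(-72\right) = 34 \left(-72\right) = -2448$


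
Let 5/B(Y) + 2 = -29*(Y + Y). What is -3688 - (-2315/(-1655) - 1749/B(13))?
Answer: -443768719/1655 ≈ -2.6814e+5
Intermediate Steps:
B(Y) = 5/(-2 - 58*Y) (B(Y) = 5/(-2 - 29*(Y + Y)) = 5/(-2 - 58*Y))
-3688 - (-2315/(-1655) - 1749/B(13)) = -3688 - (-2315/(-1655) - 1749/((-5/(2 + 58*13)))) = -3688 - (-2315*(-1/1655) - 1749/((-5/(2 + 754)))) = -3688 - (463/331 - 1749/((-5/756))) = -3688 - (463/331 - 1749/((-5*1/756))) = -3688 - (463/331 - 1749/(-5/756)) = -3688 - (463/331 - 1749*(-756/5)) = -3688 - (463/331 + 1322244/5) = -3688 - 1*437665079/1655 = -3688 - 437665079/1655 = -443768719/1655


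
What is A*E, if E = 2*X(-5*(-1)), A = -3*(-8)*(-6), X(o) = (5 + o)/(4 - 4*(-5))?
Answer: -120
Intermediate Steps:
X(o) = 5/24 + o/24 (X(o) = (5 + o)/(4 + 20) = (5 + o)/24 = (5 + o)*(1/24) = 5/24 + o/24)
A = -144 (A = 24*(-6) = -144)
E = ⅚ (E = 2*(5/24 + (-5*(-1))/24) = 2*(5/24 + (1/24)*5) = 2*(5/24 + 5/24) = 2*(5/12) = ⅚ ≈ 0.83333)
A*E = -144*⅚ = -120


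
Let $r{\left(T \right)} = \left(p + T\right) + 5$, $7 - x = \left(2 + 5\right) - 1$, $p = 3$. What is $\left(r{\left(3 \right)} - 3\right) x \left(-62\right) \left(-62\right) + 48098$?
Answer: $78850$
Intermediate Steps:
$x = 1$ ($x = 7 - \left(\left(2 + 5\right) - 1\right) = 7 - \left(7 - 1\right) = 7 - 6 = 1$)
$r{\left(T \right)} = 8 + T$ ($r{\left(T \right)} = \left(3 + T\right) + 5 = 8 + T$)
$\left(r{\left(3 \right)} - 3\right) x \left(-62\right) \left(-62\right) + 48098 = \left(\left(8 + 3\right) - 3\right) 1 \left(-62\right) \left(-62\right) + 48098 = \left(11 - 3\right) 1 \left(-62\right) \left(-62\right) + 48098 = 8 \cdot 1 \left(-62\right) \left(-62\right) + 48098 = 8 \left(-62\right) \left(-62\right) + 48098 = \left(-496\right) \left(-62\right) + 48098 = 30752 + 48098 = 78850$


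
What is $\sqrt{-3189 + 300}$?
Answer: $3 i \sqrt{321} \approx 53.749 i$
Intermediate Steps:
$\sqrt{-3189 + 300} = \sqrt{-2889} = 3 i \sqrt{321}$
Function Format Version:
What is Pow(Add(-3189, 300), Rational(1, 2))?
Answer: Mul(3, I, Pow(321, Rational(1, 2))) ≈ Mul(53.749, I)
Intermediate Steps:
Pow(Add(-3189, 300), Rational(1, 2)) = Pow(-2889, Rational(1, 2)) = Mul(3, I, Pow(321, Rational(1, 2)))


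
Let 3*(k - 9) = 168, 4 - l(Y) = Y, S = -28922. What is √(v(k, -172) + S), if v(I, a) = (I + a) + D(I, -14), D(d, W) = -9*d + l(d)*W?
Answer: 2*I*√7190 ≈ 169.59*I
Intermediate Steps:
l(Y) = 4 - Y
k = 65 (k = 9 + (⅓)*168 = 9 + 56 = 65)
D(d, W) = -9*d + W*(4 - d) (D(d, W) = -9*d + (4 - d)*W = -9*d + W*(4 - d))
v(I, a) = -56 + a + 6*I (v(I, a) = (I + a) + (-9*I - 1*(-14)*(-4 + I)) = (I + a) + (-9*I + (-56 + 14*I)) = (I + a) + (-56 + 5*I) = -56 + a + 6*I)
√(v(k, -172) + S) = √((-56 - 172 + 6*65) - 28922) = √((-56 - 172 + 390) - 28922) = √(162 - 28922) = √(-28760) = 2*I*√7190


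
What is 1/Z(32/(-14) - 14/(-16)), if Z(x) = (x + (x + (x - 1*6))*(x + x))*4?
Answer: 196/18407 ≈ 0.010648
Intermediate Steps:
Z(x) = 4*x + 8*x*(-6 + 2*x) (Z(x) = (x + (x + (x - 6))*(2*x))*4 = (x + (x + (-6 + x))*(2*x))*4 = (x + (-6 + 2*x)*(2*x))*4 = (x + 2*x*(-6 + 2*x))*4 = 4*x + 8*x*(-6 + 2*x))
1/Z(32/(-14) - 14/(-16)) = 1/(4*(32/(-14) - 14/(-16))*(-11 + 4*(32/(-14) - 14/(-16)))) = 1/(4*(32*(-1/14) - 14*(-1/16))*(-11 + 4*(32*(-1/14) - 14*(-1/16)))) = 1/(4*(-16/7 + 7/8)*(-11 + 4*(-16/7 + 7/8))) = 1/(4*(-79/56)*(-11 + 4*(-79/56))) = 1/(4*(-79/56)*(-11 - 79/14)) = 1/(4*(-79/56)*(-233/14)) = 1/(18407/196) = 196/18407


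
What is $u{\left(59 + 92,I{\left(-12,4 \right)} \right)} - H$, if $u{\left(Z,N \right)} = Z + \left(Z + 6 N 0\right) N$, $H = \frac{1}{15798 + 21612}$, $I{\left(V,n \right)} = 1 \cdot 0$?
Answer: $\frac{5648909}{37410} \approx 151.0$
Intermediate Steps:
$I{\left(V,n \right)} = 0$
$H = \frac{1}{37410} \approx 2.6731 \cdot 10^{-5}$
$u{\left(Z,N \right)} = Z + N Z$ ($u{\left(Z,N \right)} = Z + \left(Z + 0\right) N = Z + Z N = Z + N Z$)
$u{\left(59 + 92,I{\left(-12,4 \right)} \right)} - H = \left(59 + 92\right) \left(1 + 0\right) - \frac{1}{37410} = 151 \cdot 1 - \frac{1}{37410} = 151 - \frac{1}{37410} = \frac{5648909}{37410}$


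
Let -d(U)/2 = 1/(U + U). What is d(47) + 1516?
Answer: 71251/47 ≈ 1516.0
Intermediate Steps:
d(U) = -1/U (d(U) = -2/(U + U) = -2*1/(2*U) = -1/U)
d(47) + 1516 = -1/47 + 1516 = 71251/47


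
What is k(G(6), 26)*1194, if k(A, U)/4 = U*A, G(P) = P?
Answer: 745056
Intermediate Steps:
k(A, U) = 4*A*U (k(A, U) = 4*(U*A) = 4*(A*U) = 4*A*U)
k(G(6), 26)*1194 = (4*6*26)*1194 = 624*1194 = 745056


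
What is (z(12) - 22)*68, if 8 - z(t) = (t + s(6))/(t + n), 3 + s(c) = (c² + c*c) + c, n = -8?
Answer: -2431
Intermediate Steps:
s(c) = -3 + c + 2*c² (s(c) = -3 + ((c² + c*c) + c) = -3 + ((c² + c²) + c) = -3 + (2*c² + c) = -3 + (c + 2*c²) = -3 + c + 2*c²)
z(t) = 8 - (75 + t)/(-8 + t) (z(t) = 8 - (t + (-3 + 6 + 2*6²))/(t - 8) = 8 - (t + (-3 + 6 + 2*36))/(-8 + t) = 8 - (t + (-3 + 6 + 72))/(-8 + t) = 8 - (t + 75)/(-8 + t) = 8 - (75 + t)/(-8 + t))
(z(12) - 22)*68 = ((-139 + 7*12)/(-8 + 12) - 22)*68 = ((-139 + 84)/4 - 22)*68 = ((¼)*(-55) - 22)*68 = (-55/4 - 22)*68 = -143/4*68 = -2431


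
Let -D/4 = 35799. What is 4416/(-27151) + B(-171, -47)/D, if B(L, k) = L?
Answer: -209236905/1295971532 ≈ -0.16145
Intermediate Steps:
D = -143196 (D = -4*35799 = -143196)
4416/(-27151) + B(-171, -47)/D = 4416/(-27151) - 171/(-143196) = 4416*(-1/27151) - 171*(-1/143196) = -4416/27151 + 57/47732 = -209236905/1295971532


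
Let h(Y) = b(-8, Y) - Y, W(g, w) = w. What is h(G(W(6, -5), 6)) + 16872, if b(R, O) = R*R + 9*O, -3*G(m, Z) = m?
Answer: 50848/3 ≈ 16949.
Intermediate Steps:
G(m, Z) = -m/3
b(R, O) = R**2 + 9*O
h(Y) = 64 + 8*Y (h(Y) = ((-8)**2 + 9*Y) - Y = (64 + 9*Y) - Y = 64 + 8*Y)
h(G(W(6, -5), 6)) + 16872 = (64 + 8*(-1/3*(-5))) + 16872 = (64 + 8*(5/3)) + 16872 = (64 + 40/3) + 16872 = 232/3 + 16872 = 50848/3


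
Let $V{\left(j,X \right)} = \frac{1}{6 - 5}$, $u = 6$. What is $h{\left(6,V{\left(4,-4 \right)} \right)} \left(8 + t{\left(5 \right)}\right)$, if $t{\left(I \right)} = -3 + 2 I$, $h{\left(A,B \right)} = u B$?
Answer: $90$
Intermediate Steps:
$V{\left(j,X \right)} = 1$ ($V{\left(j,X \right)} = 1^{-1} = 1$)
$h{\left(A,B \right)} = 6 B$
$h{\left(6,V{\left(4,-4 \right)} \right)} \left(8 + t{\left(5 \right)}\right) = 6 \cdot 1 \left(8 + \left(-3 + 2 \cdot 5\right)\right) = 6 \left(8 + \left(-3 + 10\right)\right) = 6 \left(8 + 7\right) = 6 \cdot 15 = 90$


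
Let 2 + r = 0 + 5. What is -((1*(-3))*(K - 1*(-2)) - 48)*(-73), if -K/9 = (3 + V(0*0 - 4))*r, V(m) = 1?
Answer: 19710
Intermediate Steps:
r = 3 (r = -2 + (0 + 5) = -2 + 5 = 3)
K = -108 (K = -9*(3 + 1)*3 = -36*3 = -9*12 = -108)
-((1*(-3))*(K - 1*(-2)) - 48)*(-73) = -((1*(-3))*(-108 - 1*(-2)) - 48)*(-73) = -(-3*(-108 + 2) - 48)*(-73) = -(-3*(-106) - 48)*(-73) = -(318 - 48)*(-73) = -270*(-73) = -1*(-19710) = 19710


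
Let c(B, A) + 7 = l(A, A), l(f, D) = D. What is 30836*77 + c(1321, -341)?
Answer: 2374024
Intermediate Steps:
c(B, A) = -7 + A
30836*77 + c(1321, -341) = 30836*77 + (-7 - 341) = 2374372 - 348 = 2374024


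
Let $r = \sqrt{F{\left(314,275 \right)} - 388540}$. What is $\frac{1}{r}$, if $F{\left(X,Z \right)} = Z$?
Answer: $- \frac{i \sqrt{388265}}{388265} \approx - 0.0016049 i$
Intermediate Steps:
$r = i \sqrt{388265}$ ($r = \sqrt{275 - 388540} = \sqrt{-388265} = i \sqrt{388265} \approx 623.11 i$)
$\frac{1}{r} = \frac{1}{i \sqrt{388265}} = - \frac{i \sqrt{388265}}{388265}$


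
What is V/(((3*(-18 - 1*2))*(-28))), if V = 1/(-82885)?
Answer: -1/139246800 ≈ -7.1815e-9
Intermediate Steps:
V = -1/82885 ≈ -1.2065e-5
V/(((3*(-18 - 1*2))*(-28))) = -(-1/(84*(-18 - 1*2)))/82885 = -(-1/(84*(-18 - 2)))/82885 = -1/(82885*((3*(-20))*(-28))) = -1/(82885*((-60*(-28)))) = -1/82885/1680 = -1/82885*1/1680 = -1/139246800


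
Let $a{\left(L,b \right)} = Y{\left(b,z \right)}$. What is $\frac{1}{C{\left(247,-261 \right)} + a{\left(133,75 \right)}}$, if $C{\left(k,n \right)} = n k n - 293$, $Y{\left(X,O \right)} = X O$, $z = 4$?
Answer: $\frac{1}{16825894} \approx 5.9432 \cdot 10^{-8}$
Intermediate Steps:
$Y{\left(X,O \right)} = O X$
$a{\left(L,b \right)} = 4 b$
$C{\left(k,n \right)} = -293 + k n^{2}$ ($C{\left(k,n \right)} = k n n - 293 = k n^{2} - 293 = -293 + k n^{2}$)
$\frac{1}{C{\left(247,-261 \right)} + a{\left(133,75 \right)}} = \frac{1}{\left(-293 + 247 \left(-261\right)^{2}\right) + 4 \cdot 75} = \frac{1}{\left(-293 + 247 \cdot 68121\right) + 300} = \frac{1}{\left(-293 + 16825887\right) + 300} = \frac{1}{16825594 + 300} = \frac{1}{16825894}$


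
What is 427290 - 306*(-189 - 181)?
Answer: 540510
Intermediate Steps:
427290 - 306*(-189 - 181) = 427290 - 306*(-370) = 427290 + 113220 = 540510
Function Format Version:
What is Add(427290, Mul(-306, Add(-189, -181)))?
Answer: 540510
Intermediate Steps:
Add(427290, Mul(-306, Add(-189, -181))) = Add(427290, Mul(-306, -370)) = Add(427290, 113220) = 540510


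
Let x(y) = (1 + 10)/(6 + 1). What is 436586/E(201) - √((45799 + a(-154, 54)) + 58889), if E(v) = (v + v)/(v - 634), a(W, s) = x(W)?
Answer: -94520869/201 - √5129789/7 ≈ -4.7058e+5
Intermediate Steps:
x(y) = 11/7
a(W, s) = 11/7
E(v) = 2*v/(-634 + v) (E(v) = (2*v)/(-634 + v) = 2*v/(-634 + v))
436586/E(201) - √((45799 + a(-154, 54)) + 58889) = 436586/((2*201/(-634 + 201))) - √((45799 + 11/7) + 58889) = 436586/((2*201/(-433))) - √(320604/7 + 58889) = 436586/((2*201*(-1/433))) - √(732827/7) = 436586/(-402/433) - √5129789/7 = 436586*(-433/402) - √5129789/7 = -94520869/201 - √5129789/7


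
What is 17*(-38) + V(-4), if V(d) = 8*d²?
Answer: -518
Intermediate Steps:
17*(-38) + V(-4) = 17*(-38) + 8*(-4)² = -646 + 8*16 = -646 + 128 = -518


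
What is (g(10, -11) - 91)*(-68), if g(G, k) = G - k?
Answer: 4760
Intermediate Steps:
(g(10, -11) - 91)*(-68) = ((10 - 1*(-11)) - 91)*(-68) = ((10 + 11) - 91)*(-68) = (21 - 91)*(-68) = -70*(-68) = 4760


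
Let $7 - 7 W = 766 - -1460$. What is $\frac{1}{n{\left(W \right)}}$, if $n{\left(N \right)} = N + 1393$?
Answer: $\frac{1}{1076} \approx 0.00092937$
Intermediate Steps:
$W = -317$ ($W = 1 - \frac{766 - -1460}{7} = 1 - \frac{766 + 1460}{7} = 1 - 318 = -317$)
$n{\left(N \right)} = 1393 + N$
$\frac{1}{n{\left(W \right)}} = \frac{1}{1393 - 317} = \frac{1}{1076}$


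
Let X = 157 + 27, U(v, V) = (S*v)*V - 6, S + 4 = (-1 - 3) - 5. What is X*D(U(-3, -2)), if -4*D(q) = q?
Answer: 3864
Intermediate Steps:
S = -13 (S = -4 + ((-1 - 3) - 5) = -4 + (-4 - 5) = -4 - 9 = -13)
U(v, V) = -6 - 13*V*v (U(v, V) = (-13*v)*V - 6 = -13*V*v - 6 = -6 - 13*V*v)
X = 184
D(q) = -q/4
X*D(U(-3, -2)) = 184*(-(-6 - 13*(-2)*(-3))/4) = 184*(-(-6 - 78)/4) = 184*(-¼*(-84)) = 184*21 = 3864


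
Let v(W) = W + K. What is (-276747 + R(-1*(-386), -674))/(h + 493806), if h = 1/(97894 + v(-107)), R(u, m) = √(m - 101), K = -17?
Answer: -27057554190/48279412621 + 488850*I*√31/48279412621 ≈ -0.56044 + 5.6376e-5*I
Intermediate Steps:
v(W) = -17 + W (v(W) = W - 17 = -17 + W)
R(u, m) = √(-101 + m)
h = 1/97770 (h = 1/(97894 + (-17 - 107)) = 1/(97894 - 124) = 1/97770 ≈ 1.0228e-5)
(-276747 + R(-1*(-386), -674))/(h + 493806) = (-276747 + √(-101 - 674))/(1/97770 + 493806) = (-276747 + √(-775))/(48279412621/97770) = (-276747 + 5*I*√31)*(97770/48279412621) = -27057554190/48279412621 + 488850*I*√31/48279412621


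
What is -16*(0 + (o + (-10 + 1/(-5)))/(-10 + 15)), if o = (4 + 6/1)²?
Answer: -7184/25 ≈ -287.36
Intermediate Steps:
o = 100 (o = (4 + 6*1)² = (4 + 6)² = 10² = 100)
-16*(0 + (o + (-10 + 1/(-5)))/(-10 + 15)) = -16*(0 + (100 + (-10 + 1/(-5)))/(-10 + 15)) = -16*(0 + (100 + (-10 - ⅕))/5) = -16*(0 + (100 - 51/5)*(⅕)) = -16*(0 + (449/5)*(⅕)) = -16*(0 + 449/25) = -16*449/25 = -7184/25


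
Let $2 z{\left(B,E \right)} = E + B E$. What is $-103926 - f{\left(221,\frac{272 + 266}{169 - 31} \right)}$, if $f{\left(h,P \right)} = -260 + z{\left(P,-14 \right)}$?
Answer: $- \frac{7150588}{69} \approx -1.0363 \cdot 10^{5}$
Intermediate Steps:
$z{\left(B,E \right)} = \frac{E}{2} + \frac{B E}{2}$ ($z{\left(B,E \right)} = \frac{E + B E}{2} = \frac{E}{2} + \frac{B E}{2}$)
$f{\left(h,P \right)} = -267 - 7 P$ ($f{\left(h,P \right)} = -260 + \frac{1}{2} \left(-14\right) \left(1 + P\right) = -260 - \left(7 + 7 P\right) = -267 - 7 P$)
$-103926 - f{\left(221,\frac{272 + 266}{169 - 31} \right)} = -103926 - \left(-267 - 7 \frac{272 + 266}{169 - 31}\right) = -103926 - \left(-267 - 7 \cdot \frac{538}{138}\right) = -103926 - \left(-267 - 7 \cdot 538 \cdot \frac{1}{138}\right) = -103926 - \left(-267 - \frac{1883}{69}\right) = -103926 - - \frac{20306}{69} = -103926 + \frac{20306}{69} = - \frac{7150588}{69}$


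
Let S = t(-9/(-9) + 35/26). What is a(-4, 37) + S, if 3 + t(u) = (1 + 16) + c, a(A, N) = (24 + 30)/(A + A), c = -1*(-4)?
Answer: 45/4 ≈ 11.250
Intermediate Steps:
c = 4
a(A, N) = 27/A (a(A, N) = 54/((2*A)) = 54*(1/(2*A)) = 27/A)
t(u) = 18 (t(u) = -3 + ((1 + 16) + 4) = -3 + (17 + 4) = -3 + 21 = 18)
S = 18
a(-4, 37) + S = 27/(-4) + 18 = 27*(-¼) + 18 = -27/4 + 18 = 45/4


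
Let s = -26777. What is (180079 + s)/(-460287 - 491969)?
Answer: -76651/476128 ≈ -0.16099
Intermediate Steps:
(180079 + s)/(-460287 - 491969) = (180079 - 26777)/(-460287 - 491969) = 153302/(-952256) = 153302*(-1/952256) = -76651/476128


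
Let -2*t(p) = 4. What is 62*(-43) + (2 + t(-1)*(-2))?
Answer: -2660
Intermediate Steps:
t(p) = -2 (t(p) = -1/2*4 = -2)
62*(-43) + (2 + t(-1)*(-2)) = 62*(-43) + (2 - 2*(-2)) = -2666 + (2 + 4) = -2666 + 6 = -2660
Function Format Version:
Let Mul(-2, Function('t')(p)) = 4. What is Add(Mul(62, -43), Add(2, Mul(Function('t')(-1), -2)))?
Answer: -2660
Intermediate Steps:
Function('t')(p) = -2 (Function('t')(p) = Mul(Rational(-1, 2), 4) = -2)
Add(Mul(62, -43), Add(2, Mul(Function('t')(-1), -2))) = Add(Mul(62, -43), Add(2, Mul(-2, -2))) = Add(-2666, Add(2, 4)) = Add(-2666, 6) = -2660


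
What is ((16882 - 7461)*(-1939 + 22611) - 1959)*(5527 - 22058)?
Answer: -3219394942043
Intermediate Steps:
((16882 - 7461)*(-1939 + 22611) - 1959)*(5527 - 22058) = (9421*20672 - 1959)*(-16531) = (194750912 - 1959)*(-16531) = 194748953*(-16531) = -3219394942043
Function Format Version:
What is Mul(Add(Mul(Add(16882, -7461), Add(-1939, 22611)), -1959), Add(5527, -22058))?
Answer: -3219394942043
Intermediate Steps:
Mul(Add(Mul(Add(16882, -7461), Add(-1939, 22611)), -1959), Add(5527, -22058)) = Mul(Add(Mul(9421, 20672), -1959), -16531) = Mul(Add(194750912, -1959), -16531) = Mul(194748953, -16531) = -3219394942043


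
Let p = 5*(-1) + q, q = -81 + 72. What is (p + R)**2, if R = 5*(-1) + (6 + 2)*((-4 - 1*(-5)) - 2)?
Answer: 729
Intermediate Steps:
q = -9
R = -13 (R = -5 + 8*((-4 + 5) - 2) = -5 + 8*(1 - 2) = -5 + 8*(-1) = -5 - 8 = -13)
p = -14 (p = 5*(-1) - 9 = -5 - 9 = -14)
(p + R)**2 = (-14 - 13)**2 = (-27)**2 = 729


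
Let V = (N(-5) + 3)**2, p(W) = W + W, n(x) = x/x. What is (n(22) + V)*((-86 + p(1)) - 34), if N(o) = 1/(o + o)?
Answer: -55519/50 ≈ -1110.4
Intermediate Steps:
N(o) = 1/(2*o)
n(x) = 1
p(W) = 2*W
V = 841/100 (V = ((1/2)/(-5) + 3)**2 = ((1/2)*(-1/5) + 3)**2 = (-1/10 + 3)**2 = (29/10)**2 = 841/100 ≈ 8.4100)
(n(22) + V)*((-86 + p(1)) - 34) = (1 + 841/100)*((-86 + 2*1) - 34) = 941*((-86 + 2) - 34)/100 = 941*(-84 - 34)/100 = (941/100)*(-118) = -55519/50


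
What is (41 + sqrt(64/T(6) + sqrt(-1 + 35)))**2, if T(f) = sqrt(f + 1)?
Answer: (287 + sqrt(7)*sqrt(7*sqrt(34) + 64*sqrt(7)))**2/49 ≈ 2160.3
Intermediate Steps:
T(f) = sqrt(1 + f)
(41 + sqrt(64/T(6) + sqrt(-1 + 35)))**2 = (41 + sqrt(64/(sqrt(1 + 6)) + sqrt(-1 + 35)))**2 = (41 + sqrt(64/(sqrt(7)) + sqrt(34)))**2 = (41 + sqrt(64*(sqrt(7)/7) + sqrt(34)))**2 = (41 + sqrt(64*sqrt(7)/7 + sqrt(34)))**2 = (41 + sqrt(sqrt(34) + 64*sqrt(7)/7))**2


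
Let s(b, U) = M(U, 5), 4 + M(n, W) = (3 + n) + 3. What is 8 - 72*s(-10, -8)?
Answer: 440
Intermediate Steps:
M(n, W) = 2 + n (M(n, W) = -4 + ((3 + n) + 3) = -4 + (6 + n) = 2 + n)
s(b, U) = 2 + U
8 - 72*s(-10, -8) = 8 - 72*(2 - 8) = 8 - 72*(-6) = 8 + 432 = 440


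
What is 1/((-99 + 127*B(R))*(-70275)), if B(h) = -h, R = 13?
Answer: 1/122981250 ≈ 8.1313e-9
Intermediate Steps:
1/((-99 + 127*B(R))*(-70275)) = 1/((-99 + 127*(-1*13))*(-70275)) = -1/70275/(-99 + 127*(-13)) = -1/70275/(-99 - 1651) = -1/70275/(-1750) = -1/1750*(-1/70275) = 1/122981250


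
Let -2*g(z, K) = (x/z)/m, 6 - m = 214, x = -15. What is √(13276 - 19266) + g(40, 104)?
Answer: -3/3328 + I*√5990 ≈ -0.00090144 + 77.395*I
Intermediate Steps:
m = -208 (m = 6 - 1*214 = 6 - 214 = -208)
g(z, K) = -15/(416*z) (g(z, K) = -(-15/z)/(2*(-208)) = -(-15/z)*(-1)/(2*208) = -15/(416*z))
√(13276 - 19266) + g(40, 104) = √(13276 - 19266) - 15/416/40 = √(-5990) - 15/416*1/40 = I*√5990 - 3/3328 = -3/3328 + I*√5990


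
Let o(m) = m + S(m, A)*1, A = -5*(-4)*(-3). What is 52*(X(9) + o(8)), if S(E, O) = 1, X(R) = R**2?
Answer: 4680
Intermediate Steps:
A = -60 (A = 20*(-3) = -60)
o(m) = 1 + m (o(m) = m + 1*1 = m + 1 = 1 + m)
52*(X(9) + o(8)) = 52*(9**2 + (1 + 8)) = 52*(81 + 9) = 52*90 = 4680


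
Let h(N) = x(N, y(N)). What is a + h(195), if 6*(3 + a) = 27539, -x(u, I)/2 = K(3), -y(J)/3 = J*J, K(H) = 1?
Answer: 27509/6 ≈ 4584.8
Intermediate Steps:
y(J) = -3*J**2 (y(J) = -3*J*J = -3*J**2)
x(u, I) = -2 (x(u, I) = -2*1 = -2)
h(N) = -2
a = 27521/6 (a = -3 + (1/6)*27539 = -3 + 27539/6 = 27521/6 ≈ 4586.8)
a + h(195) = 27521/6 - 2 = 27509/6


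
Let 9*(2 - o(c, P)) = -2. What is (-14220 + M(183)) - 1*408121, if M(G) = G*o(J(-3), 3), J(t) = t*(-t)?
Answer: -1265803/3 ≈ -4.2193e+5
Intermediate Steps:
J(t) = -t²
o(c, P) = 20/9 (o(c, P) = 2 - ⅑*(-2) = 2 + 2/9 = 20/9)
M(G) = 20*G/9 (M(G) = G*(20/9) = 20*G/9)
(-14220 + M(183)) - 1*408121 = (-14220 + (20/9)*183) - 1*408121 = (-14220 + 1220/3) - 408121 = -41440/3 - 408121 = -1265803/3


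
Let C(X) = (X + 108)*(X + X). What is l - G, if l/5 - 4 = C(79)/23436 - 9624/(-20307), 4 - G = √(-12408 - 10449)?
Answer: 279579311/11331306 + I*√22857 ≈ 24.673 + 151.19*I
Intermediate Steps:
C(X) = 2*X*(108 + X) (C(X) = (108 + X)*(2*X) = 2*X*(108 + X))
G = 4 - I*√22857 (G = 4 - √(-12408 - 10449) = 4 - √(-22857) = 4 - I*√22857 ≈ 4.0 - 151.19*I)
l = 324904535/11331306 (l = 20 + 5*((2*79*(108 + 79))/23436 - 9624/(-20307)) = 20 + 5*((2*79*187)*(1/23436) - 9624*(-1/20307)) = 20 + 5*(29546*(1/23436) + 3208/6769) = 20 + 5*(14773/11718 + 3208/6769) = 20 + 5*(19655683/11331306) = 20 + 98278415/11331306 = 324904535/11331306 ≈ 28.673)
l - G = 324904535/11331306 - (4 - I*√22857) = 324904535/11331306 + (-4 + I*√22857) = 279579311/11331306 + I*√22857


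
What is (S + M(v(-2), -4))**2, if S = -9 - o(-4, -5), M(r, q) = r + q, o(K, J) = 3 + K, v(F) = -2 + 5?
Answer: 81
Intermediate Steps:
v(F) = 3
M(r, q) = q + r
S = -8 (S = -9 - (3 - 4) = -9 - 1*(-1) = -9 + 1 = -8)
(S + M(v(-2), -4))**2 = (-8 + (-4 + 3))**2 = (-8 - 1)**2 = (-9)**2 = 81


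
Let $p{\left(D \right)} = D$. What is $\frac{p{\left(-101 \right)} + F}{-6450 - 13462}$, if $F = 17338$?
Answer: $- \frac{17237}{19912} \approx -0.86566$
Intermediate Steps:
$\frac{p{\left(-101 \right)} + F}{-6450 - 13462} = \frac{-101 + 17338}{-6450 - 13462} = \frac{17237}{-19912} = 17237 \left(- \frac{1}{19912}\right) = - \frac{17237}{19912}$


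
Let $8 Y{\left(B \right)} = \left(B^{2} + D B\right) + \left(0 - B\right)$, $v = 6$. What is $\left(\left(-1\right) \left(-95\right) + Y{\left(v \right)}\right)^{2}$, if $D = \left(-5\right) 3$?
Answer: $\frac{30625}{4} \approx 7656.3$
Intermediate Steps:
$D = -15$
$Y{\left(B \right)} = - 2 B + \frac{B^{2}}{8}$ ($Y{\left(B \right)} = \frac{\left(B^{2} - 15 B\right) + \left(0 - B\right)}{8} = \frac{\left(B^{2} - 15 B\right) - B}{8} = \frac{B^{2} - 16 B}{8} = - 2 B + \frac{B^{2}}{8}$)
$\left(\left(-1\right) \left(-95\right) + Y{\left(v \right)}\right)^{2} = \left(\left(-1\right) \left(-95\right) + \frac{1}{8} \cdot 6 \left(-16 + 6\right)\right)^{2} = \left(95 + \frac{1}{8} \cdot 6 \left(-10\right)\right)^{2} = \left(95 - \frac{15}{2}\right)^{2} = \left(\frac{175}{2}\right)^{2} = \frac{30625}{4}$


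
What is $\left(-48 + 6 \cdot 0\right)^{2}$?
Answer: $2304$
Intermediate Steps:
$\left(-48 + 6 \cdot 0\right)^{2} = \left(-48 + 0\right)^{2} = \left(-48\right)^{2} = 2304$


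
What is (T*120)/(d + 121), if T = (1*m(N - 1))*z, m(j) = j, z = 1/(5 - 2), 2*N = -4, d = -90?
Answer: -120/31 ≈ -3.8710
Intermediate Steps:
N = -2 (N = (½)*(-4) = -2)
z = ⅓ (z = 1/3 = ⅓ ≈ 0.33333)
T = -1 (T = (1*(-2 - 1))*(⅓) = (1*(-3))*(⅓) = -3*⅓ = -1)
(T*120)/(d + 121) = (-1*120)/(-90 + 121) = -120/31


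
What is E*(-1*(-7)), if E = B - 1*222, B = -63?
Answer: -1995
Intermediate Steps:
E = -285 (E = -63 - 1*222 = -63 - 222 = -285)
E*(-1*(-7)) = -(-285)*(-7) = -285*7 = -1995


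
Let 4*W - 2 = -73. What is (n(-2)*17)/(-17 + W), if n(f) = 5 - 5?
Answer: 0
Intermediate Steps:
W = -71/4 (W = ½ + (¼)*(-73) = ½ - 73/4 = -71/4 ≈ -17.750)
n(f) = 0
(n(-2)*17)/(-17 + W) = (0*17)/(-17 - 71/4) = 0/(-139/4) = 0*(-4/139) = 0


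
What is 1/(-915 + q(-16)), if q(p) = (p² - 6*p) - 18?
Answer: -1/581 ≈ -0.0017212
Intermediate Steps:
q(p) = -18 + p² - 6*p
1/(-915 + q(-16)) = 1/(-915 + (-18 + (-16)² - 6*(-16))) = 1/(-915 + (-18 + 256 + 96)) = 1/(-915 + 334) = 1/(-581) = -1/581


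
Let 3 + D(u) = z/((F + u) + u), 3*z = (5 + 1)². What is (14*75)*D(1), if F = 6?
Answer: -1575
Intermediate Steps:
z = 12 (z = (5 + 1)²/3 = (⅓)*6² = (⅓)*36 = 12)
D(u) = -3 + 12/(6 + 2*u) (D(u) = -3 + 12/((6 + u) + u) = -3 + 12/(6 + 2*u))
(14*75)*D(1) = (14*75)*(3*(-1 - 1*1)/(3 + 1)) = 1050*(3*(-1 - 1)/4) = 1050*(3*(¼)*(-2)) = 1050*(-3/2) = -1575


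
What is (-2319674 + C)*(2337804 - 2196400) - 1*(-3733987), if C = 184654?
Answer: -301896634093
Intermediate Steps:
(-2319674 + C)*(2337804 - 2196400) - 1*(-3733987) = (-2319674 + 184654)*(2337804 - 2196400) - 1*(-3733987) = -2135020*141404 + 3733987 = -301900368080 + 3733987 = -301896634093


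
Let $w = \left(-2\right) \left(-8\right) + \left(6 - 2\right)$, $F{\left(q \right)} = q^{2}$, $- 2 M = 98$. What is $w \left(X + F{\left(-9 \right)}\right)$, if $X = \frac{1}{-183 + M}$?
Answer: $\frac{93955}{58} \approx 1619.9$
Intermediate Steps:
$M = -49$ ($M = \left(- \frac{1}{2}\right) 98 = -49$)
$X = - \frac{1}{232}$ ($X = \frac{1}{-183 - 49} = \frac{1}{-232} = - \frac{1}{232} \approx -0.0043103$)
$w = 20$ ($w = 16 + \left(6 - 2\right) = 16 + 4 = 20$)
$w \left(X + F{\left(-9 \right)}\right) = 20 \left(- \frac{1}{232} + \left(-9\right)^{2}\right) = 20 \left(- \frac{1}{232} + 81\right) = 20 \cdot \frac{18791}{232} = \frac{93955}{58}$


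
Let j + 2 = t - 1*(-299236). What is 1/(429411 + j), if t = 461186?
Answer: 1/1189831 ≈ 8.4046e-7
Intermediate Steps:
j = 760420 (j = -2 + (461186 - 1*(-299236)) = -2 + (461186 + 299236) = -2 + 760422 = 760420)
1/(429411 + j) = 1/(429411 + 760420) = 1/1189831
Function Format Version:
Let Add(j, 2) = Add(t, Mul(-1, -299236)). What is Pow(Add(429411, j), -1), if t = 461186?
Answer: Rational(1, 1189831) ≈ 8.4046e-7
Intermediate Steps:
j = 760420 (j = Add(-2, Add(461186, Mul(-1, -299236))) = Add(-2, Add(461186, 299236)) = Add(-2, 760422) = 760420)
Pow(Add(429411, j), -1) = Pow(Add(429411, 760420), -1) = Pow(1189831, -1) = Rational(1, 1189831)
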